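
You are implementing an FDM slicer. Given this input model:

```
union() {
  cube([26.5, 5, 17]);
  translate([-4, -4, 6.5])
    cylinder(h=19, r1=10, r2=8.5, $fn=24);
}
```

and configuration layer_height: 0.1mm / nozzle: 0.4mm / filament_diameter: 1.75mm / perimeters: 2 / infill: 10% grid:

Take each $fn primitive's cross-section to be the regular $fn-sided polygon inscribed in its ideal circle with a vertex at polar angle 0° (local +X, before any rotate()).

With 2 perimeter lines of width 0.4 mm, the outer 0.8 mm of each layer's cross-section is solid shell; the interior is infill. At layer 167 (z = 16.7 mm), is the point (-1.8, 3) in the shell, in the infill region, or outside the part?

At z = 16.7 mm: the 26.5×5 cube contributes its full rectangle; the cone at (-4, -4): at t=0.537 of its height the radius interpolates to r₁+(r₂−r₁)t = 9.195, giving a regular 24-gon of that circumradius; Merging all regions: the regions partially overlap (shared area 10.93 mm²), so overlapping operands fuse into one piece — 1 connected region. Overall, the cross-section is a single solid region. The nearest boundary edge runs (-1.62, 4.88)→(0.00, 4.21); distance from the point to it = 1.81 mm. The point is inside the cross-section and 1.81 mm from the nearest boundary — more than the 0.8 mm shell width (2 × 0.4), so it's in the infill interior.

infill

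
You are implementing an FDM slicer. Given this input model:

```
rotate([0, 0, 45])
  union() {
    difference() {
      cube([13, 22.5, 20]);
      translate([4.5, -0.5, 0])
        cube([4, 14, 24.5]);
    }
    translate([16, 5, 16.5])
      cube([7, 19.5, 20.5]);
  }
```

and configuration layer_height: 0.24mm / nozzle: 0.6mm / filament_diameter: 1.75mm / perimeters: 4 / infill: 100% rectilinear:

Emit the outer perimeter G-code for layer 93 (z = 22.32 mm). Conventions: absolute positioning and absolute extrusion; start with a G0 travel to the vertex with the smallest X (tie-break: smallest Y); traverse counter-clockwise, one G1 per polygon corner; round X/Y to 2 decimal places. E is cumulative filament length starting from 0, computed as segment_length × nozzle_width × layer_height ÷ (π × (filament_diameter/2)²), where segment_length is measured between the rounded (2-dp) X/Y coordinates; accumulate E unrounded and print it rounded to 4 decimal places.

At z = 22.32 mm: the cube does not reach this height (z outside [0, 20]); the cube at (4.5, -0.5) (footprint 4×14) is included at this height; After the difference (first − rest): the first operand is absent here, so nothing remains; the cube at (16, 5) is present — its section is the full 7×19.5 rectangle; Merging all regions: only the 7×19.5 cube at (16, 5) is present, so the union is just that shape — 1 connected region; (rotated 45° about Z; rotation is an isometry so areas/perimeters/island counts are preserved). The outline is a single polygon with 4 vertices. Extrusion per mm of travel: 0.6 × 0.24 / (π × 0.875²) = 0.059868. Accumulating E over each segment gives final E = 3.1733.

G0 X-6.01 Y28.64 Z22.32
G1 X7.78 Y14.85 E1.1676
G1 X12.73 Y19.80 E1.5866
G1 X-1.06 Y33.59 E2.7542
G1 X-6.01 Y28.64 E3.1733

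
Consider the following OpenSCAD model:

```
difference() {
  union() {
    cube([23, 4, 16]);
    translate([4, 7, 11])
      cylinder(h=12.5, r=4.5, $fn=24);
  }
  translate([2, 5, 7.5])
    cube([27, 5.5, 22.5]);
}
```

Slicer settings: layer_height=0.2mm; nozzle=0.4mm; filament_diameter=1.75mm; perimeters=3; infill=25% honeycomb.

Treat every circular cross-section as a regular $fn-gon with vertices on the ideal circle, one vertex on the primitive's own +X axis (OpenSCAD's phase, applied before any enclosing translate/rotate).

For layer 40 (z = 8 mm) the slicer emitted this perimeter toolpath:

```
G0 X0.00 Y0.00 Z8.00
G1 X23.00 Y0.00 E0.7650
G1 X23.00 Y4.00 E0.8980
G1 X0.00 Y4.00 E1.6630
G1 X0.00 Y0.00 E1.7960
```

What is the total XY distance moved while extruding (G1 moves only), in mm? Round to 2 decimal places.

54.00 mm

Sum the Euclidean lengths of each G1 segment: total = 54.00 mm.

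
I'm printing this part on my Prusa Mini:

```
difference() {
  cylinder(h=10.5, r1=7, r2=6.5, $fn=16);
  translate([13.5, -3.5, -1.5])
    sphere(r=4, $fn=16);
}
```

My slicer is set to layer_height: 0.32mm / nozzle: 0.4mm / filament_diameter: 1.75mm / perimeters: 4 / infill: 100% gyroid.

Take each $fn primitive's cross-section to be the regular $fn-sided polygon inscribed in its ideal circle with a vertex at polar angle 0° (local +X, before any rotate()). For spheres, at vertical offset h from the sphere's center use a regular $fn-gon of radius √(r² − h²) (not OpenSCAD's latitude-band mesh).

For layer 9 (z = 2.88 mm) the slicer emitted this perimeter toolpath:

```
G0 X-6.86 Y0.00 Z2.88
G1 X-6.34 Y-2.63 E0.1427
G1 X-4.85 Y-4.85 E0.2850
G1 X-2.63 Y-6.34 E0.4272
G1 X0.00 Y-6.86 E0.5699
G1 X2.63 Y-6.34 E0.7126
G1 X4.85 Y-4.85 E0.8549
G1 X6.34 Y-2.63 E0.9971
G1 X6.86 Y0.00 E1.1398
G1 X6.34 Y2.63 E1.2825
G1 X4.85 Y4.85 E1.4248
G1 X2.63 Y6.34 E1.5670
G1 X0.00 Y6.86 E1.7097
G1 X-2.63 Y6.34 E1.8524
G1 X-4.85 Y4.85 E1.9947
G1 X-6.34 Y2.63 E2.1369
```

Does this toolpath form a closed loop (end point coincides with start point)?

no

Start point (G0): (-6.86, 0.00). End point (last G1): the path does not return to the start — open.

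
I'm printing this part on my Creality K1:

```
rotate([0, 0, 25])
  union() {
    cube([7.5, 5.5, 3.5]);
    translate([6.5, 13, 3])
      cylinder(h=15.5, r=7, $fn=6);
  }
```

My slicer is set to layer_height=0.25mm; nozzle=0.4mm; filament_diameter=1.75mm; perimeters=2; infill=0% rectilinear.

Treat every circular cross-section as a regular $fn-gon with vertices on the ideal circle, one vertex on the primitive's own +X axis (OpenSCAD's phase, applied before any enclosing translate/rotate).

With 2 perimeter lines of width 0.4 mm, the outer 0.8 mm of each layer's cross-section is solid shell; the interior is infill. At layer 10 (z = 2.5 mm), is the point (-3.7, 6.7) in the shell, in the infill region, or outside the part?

At z = 2.5 mm: the 7.5×5.5 cube contributes its full rectangle; the cylinder at (6.5, 13) is not intersected at this z (z outside [3, 18.5]); Combining (union): only the 7.5×5.5 cube is present, so the union is just that shape — 1 connected region; (rotated 25° about Z; rotation is an isometry so areas/perimeters/island counts are preserved). Overall, the cross-section is a single solid region. Undo the 25° rotation: the query point maps to (-0.522, 7.636) in the un-rotated model frame. The nearest boundary edge runs (7.50, 5.50)→(0.00, 5.50); distance from the point to it = 2.20 mm. The point is not inside any of the regions above, so it lies outside the cross-section (2.20 mm from the nearest boundary).

outside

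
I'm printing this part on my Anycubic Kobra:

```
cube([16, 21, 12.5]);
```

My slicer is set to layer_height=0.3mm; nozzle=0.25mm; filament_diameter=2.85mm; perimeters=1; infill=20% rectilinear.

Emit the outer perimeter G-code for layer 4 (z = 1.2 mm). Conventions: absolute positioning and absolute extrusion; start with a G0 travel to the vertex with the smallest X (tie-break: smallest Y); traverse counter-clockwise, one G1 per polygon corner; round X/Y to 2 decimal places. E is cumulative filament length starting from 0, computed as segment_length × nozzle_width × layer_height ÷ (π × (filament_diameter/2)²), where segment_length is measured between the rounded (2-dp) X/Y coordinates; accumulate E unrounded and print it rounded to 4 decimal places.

G0 X0.00 Y0.00 Z1.20
G1 X16.00 Y0.00 E0.1881
G1 X16.00 Y21.00 E0.4350
G1 X0.00 Y21.00 E0.6231
G1 X0.00 Y0.00 E0.8700

At z = 1.2 mm: the cube (footprint 16×21) is included at this height. The outline is a single polygon with 4 vertices. Extrusion per mm of travel: 0.25 × 0.3 / (π × 1.425²) = 0.011757. Accumulating E over each segment gives final E = 0.8700.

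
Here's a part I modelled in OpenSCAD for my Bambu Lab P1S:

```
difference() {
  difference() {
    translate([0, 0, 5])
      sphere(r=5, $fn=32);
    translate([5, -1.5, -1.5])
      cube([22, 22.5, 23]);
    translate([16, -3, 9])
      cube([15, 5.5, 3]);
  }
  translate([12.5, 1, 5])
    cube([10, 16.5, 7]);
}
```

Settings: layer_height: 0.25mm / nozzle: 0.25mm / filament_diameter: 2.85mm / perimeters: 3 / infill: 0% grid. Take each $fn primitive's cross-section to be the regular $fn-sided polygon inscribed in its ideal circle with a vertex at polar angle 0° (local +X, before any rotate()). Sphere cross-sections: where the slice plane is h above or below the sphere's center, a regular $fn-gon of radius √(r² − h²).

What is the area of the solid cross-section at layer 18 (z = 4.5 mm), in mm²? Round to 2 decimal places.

77.26 mm²

At z = 4.5 mm: the r=5 sphere slices to a regular 32-gon of circumradius 4.975 (√(r²−h²) with h=0.5 from center) (area = (32/2)·4.975²·sin(360°/32) = 77.26 mm²); the cube at (5, -1.5) is present — its section is the full 22×22.5 rectangle (area 495.00 mm²); the cube at (16, -3) is absent (z outside [9, 12]); Subtracting the remaining from the first: starting from the r=5 sphere (77.26 mm²), the 22×22.5 cube at (5, -1.5) misses the remaining region (no effect) — area = 77.26 mm²; the cube at (12.5, 1) does not reach this height (z outside [5, 12]); After the difference (first − rest): none of the subtracted shapes is present at this height, so the result so far is unchanged — area = 77.26 mm². Overall, the cross-section is a single solid region. Net area = 77.26 mm².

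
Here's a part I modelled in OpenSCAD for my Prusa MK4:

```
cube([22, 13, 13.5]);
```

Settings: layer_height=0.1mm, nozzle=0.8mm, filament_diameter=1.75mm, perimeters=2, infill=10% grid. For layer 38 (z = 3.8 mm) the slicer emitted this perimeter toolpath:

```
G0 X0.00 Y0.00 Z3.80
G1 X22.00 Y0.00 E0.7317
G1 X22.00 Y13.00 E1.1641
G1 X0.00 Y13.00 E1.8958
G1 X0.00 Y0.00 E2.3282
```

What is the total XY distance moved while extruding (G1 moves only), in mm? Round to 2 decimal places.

Sum the Euclidean lengths of each G1 segment: total = 70.00 mm.

70.00 mm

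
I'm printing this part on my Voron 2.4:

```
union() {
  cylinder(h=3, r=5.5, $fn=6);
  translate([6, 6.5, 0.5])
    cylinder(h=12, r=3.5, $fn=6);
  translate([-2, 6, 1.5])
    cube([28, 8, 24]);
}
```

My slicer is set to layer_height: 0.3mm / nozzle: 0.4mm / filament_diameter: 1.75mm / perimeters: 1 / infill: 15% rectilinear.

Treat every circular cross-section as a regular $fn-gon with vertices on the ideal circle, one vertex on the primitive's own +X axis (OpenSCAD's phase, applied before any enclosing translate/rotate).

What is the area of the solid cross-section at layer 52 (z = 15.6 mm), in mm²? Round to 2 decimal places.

At z = 15.6 mm: the cylinder is not intersected at this z (z outside [0, 3]); the cylinder at (6, 6.5) is not intersected at this z (z outside [0.5, 12.5]); the 28×8 cube at (-2, 6) contributes its full rectangle (area 224.00 mm²); Merging all regions: only the 28×8 cube at (-2, 6) is present, so the union is just that shape — area = 224.00 mm². Overall, the cross-section is a single solid region. Net area = 224.00 mm².

224.00 mm²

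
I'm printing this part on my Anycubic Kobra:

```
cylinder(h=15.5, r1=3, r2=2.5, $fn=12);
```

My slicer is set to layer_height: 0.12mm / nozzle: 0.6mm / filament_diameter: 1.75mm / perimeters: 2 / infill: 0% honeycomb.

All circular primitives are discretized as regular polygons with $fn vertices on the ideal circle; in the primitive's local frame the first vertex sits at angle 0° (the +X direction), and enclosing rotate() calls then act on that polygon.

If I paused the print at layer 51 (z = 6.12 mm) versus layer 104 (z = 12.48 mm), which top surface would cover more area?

layer 51 (z = 6.12 mm)

Layer 51 (z = 6.12): the cone contributes a regular 12-gon of circumradius 2.803 (interpolated between r1=3 and r2=2.5 at t=0.395) (area = (12/2)·2.803²·sin(360°/12) = 23.56 mm²). So its area = 23.56 mm². Layer 104 (z = 12.48): the cone contributes a regular 12-gon of circumradius 2.597 (interpolated between r1=3 and r2=2.5 at t=0.805) (area = (12/2)·2.597²·sin(360°/12) = 20.24 mm²). So its area = 20.24 mm². Layer 51 is larger (23.56 vs 20.24 mm²).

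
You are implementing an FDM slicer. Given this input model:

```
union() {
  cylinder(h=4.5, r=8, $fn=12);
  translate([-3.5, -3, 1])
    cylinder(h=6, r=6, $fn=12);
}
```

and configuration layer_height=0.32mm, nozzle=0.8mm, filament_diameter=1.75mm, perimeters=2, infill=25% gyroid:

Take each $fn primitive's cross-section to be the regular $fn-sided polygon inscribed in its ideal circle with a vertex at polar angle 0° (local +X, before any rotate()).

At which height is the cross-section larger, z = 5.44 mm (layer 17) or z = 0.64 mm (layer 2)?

layer 2 (z = 0.64 mm)

Layer 17 (z = 5.44): the cylinder is not intersected at this z (z outside [0, 4.5]); the cylinder at (-3.5, -3): section is a regular 12-gon, circumradius r=6 (area = (12/2)·6.000²·sin(360°/12) = 108.00 mm²); Merging all regions: only the r=6 cylinder at (-3.5, -3) is present, so the union is just that shape — area = 108.00 mm². So its area = 108.00 mm². Layer 2 (z = 0.64): the r=8 cylinder gives a regular 12-gon of circumradius 8 (constant along its height) (area = (12/2)·8.000²·sin(360°/12) = 192.00 mm²); the cylinder at (-3.5, -3) is not intersected at this z (z outside [1, 7]); Combining (union): only the r=8 cylinder is present, so the union is just that shape — area = 192.00 mm². So its area = 192.00 mm². Layer 2 is larger (192.00 vs 108.00 mm²).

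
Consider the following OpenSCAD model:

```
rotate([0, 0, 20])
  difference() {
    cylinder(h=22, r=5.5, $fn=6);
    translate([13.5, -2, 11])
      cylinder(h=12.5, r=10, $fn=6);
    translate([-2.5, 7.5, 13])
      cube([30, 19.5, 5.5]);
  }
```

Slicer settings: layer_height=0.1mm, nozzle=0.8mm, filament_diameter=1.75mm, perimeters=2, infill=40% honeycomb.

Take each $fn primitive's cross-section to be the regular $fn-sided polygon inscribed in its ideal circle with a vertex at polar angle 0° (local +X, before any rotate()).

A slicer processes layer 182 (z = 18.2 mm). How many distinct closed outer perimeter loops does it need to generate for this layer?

1

At z = 18.2 mm: the r=5.5 cylinder gives a regular 6-gon of circumradius 5.5 (constant along its height); the r=10 cylinder at (13.5, -2) contributes a regular 6-gon of circumradius 10; the 30×19.5 cube at (-2.5, 7.5) contributes its full rectangle; Taking the first minus the rest: starting from the r=5.5 cylinder, the r=10 cylinder at (13.5, -2) partially overlaps it — only the 2.31 mm² overlap (of its 259.81 mm²) is removed, clipping the outline; the 30×19.5 cube at (-2.5, 7.5) misses the remaining region (no effect) — 1 connected region; (whole slice rotated 20° about Z — lengths, areas and connectivity unchanged). The result has 1 disconnected region.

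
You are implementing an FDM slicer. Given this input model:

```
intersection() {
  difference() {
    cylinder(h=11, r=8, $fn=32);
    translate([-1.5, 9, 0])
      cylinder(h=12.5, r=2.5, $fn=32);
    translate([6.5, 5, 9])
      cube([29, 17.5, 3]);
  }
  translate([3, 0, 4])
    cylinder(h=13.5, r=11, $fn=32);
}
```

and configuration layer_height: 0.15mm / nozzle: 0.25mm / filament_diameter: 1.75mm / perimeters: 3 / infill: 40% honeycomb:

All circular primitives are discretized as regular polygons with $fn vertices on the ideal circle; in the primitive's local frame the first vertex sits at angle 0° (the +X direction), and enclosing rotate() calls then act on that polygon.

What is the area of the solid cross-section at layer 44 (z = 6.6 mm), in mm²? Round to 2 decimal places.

195.94 mm²

At z = 6.6 mm: the r=8 cylinder gives a regular 32-gon of circumradius 8 (constant along its height) (area = (32/2)·8.000²·sin(360°/32) = 199.77 mm²); the r=2.5 cylinder at (-1.5, 9) contributes a regular 32-gon of circumradius 2.5 (area = (32/2)·2.500²·sin(360°/32) = 19.51 mm²); the cube at (6.5, 5) is absent (z outside [9, 12]); After the difference (first − rest): starting from the r=8 cylinder (199.77 mm²), the r=2.5 cylinder at (-1.5, 9) partially overlaps it — only the 3.83 mm² overlap (of its 19.51 mm²) is removed, clipping the outline — area = 195.94 mm²; the r=11 cylinder at (3, 0) contributes a regular 32-gon of circumradius 11 (area = (32/2)·11.000²·sin(360°/32) = 377.69 mm²); After intersecting: that combined region lies inside the r=11 cylinder at (3, 0), so it is kept whole — area = 195.94 mm². Overall, the cross-section is a single solid region. Net area = 195.94 mm².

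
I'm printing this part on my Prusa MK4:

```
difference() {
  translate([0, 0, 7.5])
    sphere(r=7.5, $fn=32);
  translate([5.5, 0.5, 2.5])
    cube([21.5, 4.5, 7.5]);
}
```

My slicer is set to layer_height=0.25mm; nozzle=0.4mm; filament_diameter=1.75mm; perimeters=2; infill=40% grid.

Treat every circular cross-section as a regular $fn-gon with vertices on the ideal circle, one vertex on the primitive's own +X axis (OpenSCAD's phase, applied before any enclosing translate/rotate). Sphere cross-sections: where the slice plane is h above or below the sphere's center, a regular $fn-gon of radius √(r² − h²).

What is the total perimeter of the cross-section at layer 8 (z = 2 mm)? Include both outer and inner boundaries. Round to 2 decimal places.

31.99 mm

At z = 2 mm: the r=7.5 sphere slices to a regular 32-gon of circumradius 5.099 (√(r²−h²) with h=5.5 from center) (perimeter = 2·32·5.099·sin(180°/32) = 31.99 mm); the cube at (5.5, 0.5) is not intersected at this z (z outside [2.5, 10]); Taking the first minus the rest: none of the subtracted shapes is present at this height, so the r=7.5 sphere is unchanged — boundary = 31.99 mm. Overall, the cross-section is a single solid region. Total boundary length (outer) = 31.99 mm.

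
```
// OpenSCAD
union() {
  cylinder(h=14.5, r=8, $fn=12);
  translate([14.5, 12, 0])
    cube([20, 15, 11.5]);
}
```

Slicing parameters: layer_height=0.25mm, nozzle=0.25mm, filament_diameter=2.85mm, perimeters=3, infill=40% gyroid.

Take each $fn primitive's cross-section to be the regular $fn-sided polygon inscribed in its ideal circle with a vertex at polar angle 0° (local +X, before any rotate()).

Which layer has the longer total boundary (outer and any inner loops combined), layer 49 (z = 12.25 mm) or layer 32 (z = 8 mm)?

Layer 49 (z = 12.25): the r=8 cylinder gives a regular 12-gon of circumradius 8 (constant along its height) (perimeter = 2·12·8.000·sin(180°/12) = 49.69 mm); the cube at (14.5, 12) does not reach this height (z outside [0, 11.5]); Merging all regions: only the r=8 cylinder is present, so the union is just that shape — boundary = 49.69 mm. So its perimeter = 49.69 mm. Layer 32 (z = 8): the r=8 cylinder gives a regular 12-gon of circumradius 8 (constant along its height) (perimeter = 2·12·8.000·sin(180°/12) = 49.69 mm); the cube at (14.5, 12) (footprint 20×15) is included at this height (perimeter 70.00 mm); Combining (union): the 2 present regions are separate (no shared area or edge), so areas and boundary lengths simply add and each stays a separate island — boundary = 119.69 mm. So its perimeter = 119.69 mm. Layer 32 is larger (119.69 vs 49.69 mm).

layer 32 (z = 8 mm)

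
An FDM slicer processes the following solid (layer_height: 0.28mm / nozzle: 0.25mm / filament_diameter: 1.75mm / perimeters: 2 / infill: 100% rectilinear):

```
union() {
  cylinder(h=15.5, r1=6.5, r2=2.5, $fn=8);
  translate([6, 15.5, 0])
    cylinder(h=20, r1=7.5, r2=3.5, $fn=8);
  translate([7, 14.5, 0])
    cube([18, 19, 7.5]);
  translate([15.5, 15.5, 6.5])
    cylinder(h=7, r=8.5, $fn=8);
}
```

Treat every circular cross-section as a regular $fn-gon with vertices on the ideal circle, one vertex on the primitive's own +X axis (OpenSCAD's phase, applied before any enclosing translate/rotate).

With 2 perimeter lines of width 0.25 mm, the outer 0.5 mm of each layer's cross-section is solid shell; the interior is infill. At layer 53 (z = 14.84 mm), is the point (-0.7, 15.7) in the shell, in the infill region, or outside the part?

At z = 14.84 mm: the cone: at t=0.957 of its height the radius interpolates to r₁+(r₂−r₁)t = 2.670, giving a regular 8-gon of that circumradius; the cone at (6, 15.5) (r1=7.5→r2=3.5) has section circumradius 4.532 here — a regular 8-gon; the cube at (7, 14.5) is absent (z outside [0, 7.5]); the cylinder at (15.5, 15.5) is not intersected at this z (z outside [6.5, 13.5]); Merging all regions: the 2 present regions are separate (no shared area or edge), so areas and boundary lengths simply add and each stays a separate island — 2 connected regions. Overall, the cross-section has 2 separate islands. The nearest boundary edge runs (2.80, 12.30)→(1.47, 15.50); distance from the point to it = 2.18 mm. The point is not inside any of the regions above, so it lies outside the cross-section (2.18 mm from the nearest boundary).

outside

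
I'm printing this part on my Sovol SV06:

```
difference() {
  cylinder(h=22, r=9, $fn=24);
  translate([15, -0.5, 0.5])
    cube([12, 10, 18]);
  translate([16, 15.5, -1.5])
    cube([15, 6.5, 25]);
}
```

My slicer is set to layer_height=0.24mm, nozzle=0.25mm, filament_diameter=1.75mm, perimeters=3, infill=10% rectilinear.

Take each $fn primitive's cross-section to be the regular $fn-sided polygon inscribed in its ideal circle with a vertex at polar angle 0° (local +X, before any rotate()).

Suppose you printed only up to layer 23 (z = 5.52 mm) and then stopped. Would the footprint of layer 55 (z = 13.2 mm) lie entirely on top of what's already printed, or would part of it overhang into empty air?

Compare the two slices. At z = 5.52: the cylinder: section is a regular 24-gon, circumradius r=9 (area = (24/2)·9.000²·sin(360°/24) = 251.57 mm²); the 12×10 cube at (15, -0.5) contributes its full rectangle (area 120.00 mm²); the cube at (16, 15.5) (footprint 15×6.5) is included at this height (area 97.50 mm²); After the difference (first − rest): starting from the r=9 cylinder (251.57 mm²), the 12×10 cube at (15, -0.5) misses the remaining region (no effect); the 15×6.5 cube at (16, 15.5) misses the remaining region (no effect) — area = 251.57 mm². At z = 13.2: the r=9 cylinder contributes a regular 24-gon of circumradius 9 (area = (24/2)·9.000²·sin(360°/24) = 251.57 mm²); the cube at (15, -0.5) is present — its section is the full 12×10 rectangle (area 120.00 mm²); the cube at (16, 15.5) (footprint 15×6.5) is included at this height (area 97.50 mm²); After the difference (first − rest): starting from the r=9 cylinder (251.57 mm²), the 12×10 cube at (15, -0.5) misses the remaining region (no effect); the 15×6.5 cube at (16, 15.5) misses the remaining region (no effect) — area = 251.57 mm². Checking containment: the cross-section at z = 13.2 is a subset of the cross-section at z = 5.52.

entirely on top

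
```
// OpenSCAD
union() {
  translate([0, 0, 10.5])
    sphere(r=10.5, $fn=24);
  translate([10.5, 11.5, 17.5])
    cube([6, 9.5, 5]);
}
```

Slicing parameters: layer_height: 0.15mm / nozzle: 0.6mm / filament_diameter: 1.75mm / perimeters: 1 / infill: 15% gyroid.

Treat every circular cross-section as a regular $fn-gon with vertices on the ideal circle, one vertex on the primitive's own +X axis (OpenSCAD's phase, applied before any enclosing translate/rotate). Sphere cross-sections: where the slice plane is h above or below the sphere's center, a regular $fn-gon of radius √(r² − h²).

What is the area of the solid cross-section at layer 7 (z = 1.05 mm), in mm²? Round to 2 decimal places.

At z = 1.05 mm: the sphere: section is a regular 24-gon, circumradius = √(r²−h²) = √(10.5²−9.45²) = 4.577 (area = (24/2)·4.577²·sin(360°/24) = 65.06 mm²); the cube at (10.5, 11.5) is absent (z outside [17.5, 22.5]); Combining (union): only the r=10.5 sphere is present, so the union is just that shape — area = 65.06 mm². Overall, the cross-section is a single solid region. Net area = 65.06 mm².

65.06 mm²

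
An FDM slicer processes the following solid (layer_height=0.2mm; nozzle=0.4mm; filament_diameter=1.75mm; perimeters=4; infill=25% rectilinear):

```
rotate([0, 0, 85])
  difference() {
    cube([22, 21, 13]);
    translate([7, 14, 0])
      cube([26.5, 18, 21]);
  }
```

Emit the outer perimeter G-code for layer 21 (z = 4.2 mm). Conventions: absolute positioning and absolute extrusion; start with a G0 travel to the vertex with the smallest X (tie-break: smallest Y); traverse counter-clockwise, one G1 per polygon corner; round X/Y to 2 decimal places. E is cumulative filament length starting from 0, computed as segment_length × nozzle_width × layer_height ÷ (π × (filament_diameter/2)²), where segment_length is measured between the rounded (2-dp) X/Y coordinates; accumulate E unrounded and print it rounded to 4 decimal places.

G0 X-20.92 Y1.83 Z4.20
G1 X0.00 Y0.00 E0.6985
G1 X1.92 Y21.92 E1.4303
G1 X-12.03 Y23.14 E1.8961
G1 X-13.34 Y8.19 E2.3952
G1 X-20.31 Y8.80 E2.6279
G1 X-20.92 Y1.83 E2.8606

At z = 4.2 mm: the 22×21 cube contributes its full rectangle; the cube at (7, 14) (footprint 26.5×18) is included at this height; Subtracting the remaining from the first: starting from the 22×21 cube, the 26.5×18 cube at (7, 14) partially overlaps it — only the 105.00 mm² overlap (of its 477.00 mm²) is removed, clipping the outline — 1 connected region; (rotated 85° about Z; rotation is an isometry so areas/perimeters/island counts are preserved). The outline is a single polygon with 6 vertices. Extrusion per mm of travel: 0.4 × 0.2 / (π × 0.875²) = 0.033260. Accumulating E over each segment gives final E = 2.8606.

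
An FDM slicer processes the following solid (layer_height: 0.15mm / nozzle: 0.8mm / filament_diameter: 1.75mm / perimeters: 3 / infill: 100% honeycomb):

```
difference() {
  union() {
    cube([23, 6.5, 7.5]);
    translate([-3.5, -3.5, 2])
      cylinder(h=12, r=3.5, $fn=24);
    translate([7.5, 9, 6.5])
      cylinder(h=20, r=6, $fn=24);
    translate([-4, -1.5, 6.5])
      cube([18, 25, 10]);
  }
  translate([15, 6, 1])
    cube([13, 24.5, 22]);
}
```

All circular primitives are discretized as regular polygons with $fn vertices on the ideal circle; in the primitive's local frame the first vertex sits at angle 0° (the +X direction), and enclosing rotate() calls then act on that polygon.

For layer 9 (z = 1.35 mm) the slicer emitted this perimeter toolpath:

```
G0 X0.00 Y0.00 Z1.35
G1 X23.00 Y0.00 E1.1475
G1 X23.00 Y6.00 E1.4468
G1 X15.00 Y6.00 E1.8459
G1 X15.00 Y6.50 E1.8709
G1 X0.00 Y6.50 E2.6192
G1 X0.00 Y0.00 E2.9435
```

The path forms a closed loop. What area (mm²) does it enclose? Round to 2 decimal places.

Apply the shoelace formula to the sequence of (X, Y) vertices; enclosed area = 145.50 mm².

145.50 mm²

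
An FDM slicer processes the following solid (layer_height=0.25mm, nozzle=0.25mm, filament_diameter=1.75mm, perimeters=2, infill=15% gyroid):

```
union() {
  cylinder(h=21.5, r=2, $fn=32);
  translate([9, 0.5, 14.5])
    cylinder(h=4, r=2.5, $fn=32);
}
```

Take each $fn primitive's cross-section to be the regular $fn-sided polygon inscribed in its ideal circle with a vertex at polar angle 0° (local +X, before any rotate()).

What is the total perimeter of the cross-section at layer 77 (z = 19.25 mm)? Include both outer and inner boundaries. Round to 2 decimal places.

At z = 19.25 mm: the r=2 cylinder contributes a regular 32-gon of circumradius 2 (perimeter = 2·32·2.000·sin(180°/32) = 12.55 mm); the cylinder at (9, 0.5) is absent (z outside [14.5, 18.5]); Combining (union): only the r=2 cylinder is present, so the union is just that shape — boundary = 12.55 mm. Overall, the cross-section is a single solid region. Total boundary length (outer) = 12.55 mm.

12.55 mm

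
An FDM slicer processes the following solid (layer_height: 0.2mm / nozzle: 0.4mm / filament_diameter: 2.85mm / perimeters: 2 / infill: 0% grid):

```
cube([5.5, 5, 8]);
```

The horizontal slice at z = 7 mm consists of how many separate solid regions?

At z = 7 mm: the cube is present — its section is the full 5.5×5 rectangle. The result has 1 disconnected region.

1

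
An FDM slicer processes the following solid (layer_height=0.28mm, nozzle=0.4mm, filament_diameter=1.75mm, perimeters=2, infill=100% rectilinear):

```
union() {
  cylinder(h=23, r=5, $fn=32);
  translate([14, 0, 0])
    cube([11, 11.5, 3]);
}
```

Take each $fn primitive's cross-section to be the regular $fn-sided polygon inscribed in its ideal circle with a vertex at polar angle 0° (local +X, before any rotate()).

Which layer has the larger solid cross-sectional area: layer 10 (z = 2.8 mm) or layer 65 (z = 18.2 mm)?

layer 10 (z = 2.8 mm)

Layer 10 (z = 2.8): the cylinder: section is a regular 32-gon, circumradius r=5 (area = (32/2)·5.000²·sin(360°/32) = 78.04 mm²); the 11×11.5 cube at (14, 0) contributes its full rectangle (area 126.50 mm²); Combining (union): the 2 present regions are separate (no shared area or edge), so areas and boundary lengths simply add and each stays a separate island — area = 204.54 mm². So its area = 204.54 mm². Layer 65 (z = 18.2): the cylinder: section is a regular 32-gon, circumradius r=5 (area = (32/2)·5.000²·sin(360°/32) = 78.04 mm²); the cube at (14, 0) does not reach this height (z outside [0, 3]); Taking the union: only the r=5 cylinder is present, so the union is just that shape — area = 78.04 mm². So its area = 78.04 mm². Layer 10 is larger (204.54 vs 78.04 mm²).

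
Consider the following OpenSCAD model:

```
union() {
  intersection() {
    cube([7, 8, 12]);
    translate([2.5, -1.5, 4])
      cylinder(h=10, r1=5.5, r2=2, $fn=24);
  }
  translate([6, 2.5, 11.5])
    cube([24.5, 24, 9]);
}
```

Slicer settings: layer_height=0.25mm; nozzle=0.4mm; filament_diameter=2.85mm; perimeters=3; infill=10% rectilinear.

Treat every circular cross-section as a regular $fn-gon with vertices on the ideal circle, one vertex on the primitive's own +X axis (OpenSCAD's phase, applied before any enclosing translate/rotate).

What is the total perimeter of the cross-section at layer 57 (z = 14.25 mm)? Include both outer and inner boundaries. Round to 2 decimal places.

97.00 mm

At z = 14.25 mm: the cube does not reach this height (z outside [0, 12]); the cone at (2.5, -1.5) is not intersected at this z (z outside [4, 14]); After intersecting: at least one operand is absent at this height, so nothing remains; the cube at (6, 2.5) (footprint 24.5×24) is included at this height (perimeter 97.00 mm); Taking the union: only the 24.5×24 cube at (6, 2.5) is present, so the union is just that shape — boundary = 97.00 mm. Overall, the cross-section is a single solid region. Total boundary length (outer) = 97.00 mm.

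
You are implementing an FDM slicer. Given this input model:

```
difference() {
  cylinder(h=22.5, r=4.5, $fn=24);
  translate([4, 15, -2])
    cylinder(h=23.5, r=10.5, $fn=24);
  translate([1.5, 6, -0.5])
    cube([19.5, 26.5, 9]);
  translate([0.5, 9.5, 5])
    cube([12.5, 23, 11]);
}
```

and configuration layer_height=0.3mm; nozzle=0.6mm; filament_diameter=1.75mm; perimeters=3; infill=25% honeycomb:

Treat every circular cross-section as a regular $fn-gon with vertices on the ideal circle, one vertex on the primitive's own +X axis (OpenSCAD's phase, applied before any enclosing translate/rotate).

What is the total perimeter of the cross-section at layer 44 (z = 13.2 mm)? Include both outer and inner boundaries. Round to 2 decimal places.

At z = 13.2 mm: the r=4.5 cylinder gives a regular 24-gon of circumradius 4.5 (constant along its height) (perimeter = 2·24·4.500·sin(180°/24) = 28.19 mm); the r=10.5 cylinder at (4, 15) contributes a regular 24-gon of circumradius 10.5 (perimeter = 2·24·10.500·sin(180°/24) = 65.79 mm); the cube at (1.5, 6) does not reach this height (z outside [-0.5, 8.5]); the 12.5×23 cube at (0.5, 9.5) contributes its full rectangle (perimeter 71.00 mm); Taking the first minus the rest: starting from the r=4.5 cylinder, the r=10.5 cylinder at (4, 15) misses the remaining region (no effect); the 12.5×23 cube at (0.5, 9.5) misses the remaining region (no effect) — boundary = 28.19 mm. Overall, the cross-section is a single solid region. Total boundary length (outer) = 28.19 mm.

28.19 mm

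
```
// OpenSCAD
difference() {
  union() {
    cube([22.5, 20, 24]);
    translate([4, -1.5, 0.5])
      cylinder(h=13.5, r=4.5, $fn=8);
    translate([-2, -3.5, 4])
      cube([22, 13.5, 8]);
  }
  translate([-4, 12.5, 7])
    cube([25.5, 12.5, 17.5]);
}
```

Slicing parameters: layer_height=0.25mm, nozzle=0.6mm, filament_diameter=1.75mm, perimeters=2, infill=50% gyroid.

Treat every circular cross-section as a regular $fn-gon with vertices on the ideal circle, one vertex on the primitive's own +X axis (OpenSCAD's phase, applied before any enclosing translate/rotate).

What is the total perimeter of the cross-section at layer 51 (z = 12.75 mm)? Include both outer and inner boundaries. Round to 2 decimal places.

At z = 12.75 mm: the 22.5×20 cube contributes its full rectangle (perimeter 85.00 mm); the r=4.5 cylinder at (4, -1.5) contributes a regular 8-gon of circumradius 4.5 (perimeter = 2·8·4.500·sin(180°/8) = 27.55 mm); the cube at (-2, -3.5) does not reach this height (z outside [4, 12]); Merging all regions: the regions partially overlap (shared area 16.07 mm²), so the edge portions inside another operand are dropped and the merged outline is re-measured after clipping — boundary = 94.27 mm; the cube at (-4, 12.5) is present — its section is the full 25.5×12.5 rectangle (perimeter 76.00 mm); Taking the first minus the rest: starting from the result so far, the 25.5×12.5 cube at (-4, 12.5) partially overlaps it — only the 161.25 mm² overlap (of its 318.75 mm²) is removed, clipping the outline — boundary = 94.27 mm. Overall, the cross-section is a single solid region. Total boundary length (outer) = 94.27 mm.

94.27 mm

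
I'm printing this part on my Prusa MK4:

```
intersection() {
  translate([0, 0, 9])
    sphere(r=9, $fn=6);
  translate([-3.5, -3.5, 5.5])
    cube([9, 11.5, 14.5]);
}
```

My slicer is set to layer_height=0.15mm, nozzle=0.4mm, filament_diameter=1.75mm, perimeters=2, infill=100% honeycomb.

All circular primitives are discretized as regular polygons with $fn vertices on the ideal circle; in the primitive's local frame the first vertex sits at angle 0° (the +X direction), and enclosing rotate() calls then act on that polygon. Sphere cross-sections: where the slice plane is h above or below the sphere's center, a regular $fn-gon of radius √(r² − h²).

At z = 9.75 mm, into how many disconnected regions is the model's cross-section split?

1

At z = 9.75 mm: the r=9 sphere slices to a regular 6-gon of circumradius 8.969 (√(r²−h²) with h=0.75 from center); the cube at (-3.5, -3.5) is present — its section is the full 9×11.5 rectangle; Taking the intersection: the 9×11.5 cube at (-3.5, -3.5) partially overlaps the r=9 sphere; clipping to the common part keeps 100.51 mm² — 1 connected region. The result has 1 disconnected region.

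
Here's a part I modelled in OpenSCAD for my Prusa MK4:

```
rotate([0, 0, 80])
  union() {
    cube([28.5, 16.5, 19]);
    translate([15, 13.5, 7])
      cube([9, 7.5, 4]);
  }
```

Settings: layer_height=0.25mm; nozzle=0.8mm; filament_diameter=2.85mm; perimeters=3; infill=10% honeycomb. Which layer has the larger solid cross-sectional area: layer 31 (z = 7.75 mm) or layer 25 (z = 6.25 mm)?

layer 31 (z = 7.75 mm)

Layer 31 (z = 7.75): the 28.5×16.5 cube contributes its full rectangle (area 470.25 mm²); the cube at (15, 13.5) (footprint 9×7.5) is included at this height (area 67.50 mm²); Taking the union: the regions partially overlap — summed areas 537.75 mm² minus the doubly-counted overlap 27.00 mm² gives 510.75 mm² — area = 510.75 mm²; (whole slice rotated 80° about Z — lengths, areas and connectivity unchanged). So its area = 510.75 mm². Layer 25 (z = 6.25): the 28.5×16.5 cube contributes its full rectangle (area 470.25 mm²); the cube at (15, 13.5) does not reach this height (z outside [7, 11]); Combining (union): only the 28.5×16.5 cube is present, so the union is just that shape — area = 470.25 mm²; (whole slice rotated 80° about Z — lengths, areas and connectivity unchanged). So its area = 470.25 mm². Layer 31 is larger (510.75 vs 470.25 mm²).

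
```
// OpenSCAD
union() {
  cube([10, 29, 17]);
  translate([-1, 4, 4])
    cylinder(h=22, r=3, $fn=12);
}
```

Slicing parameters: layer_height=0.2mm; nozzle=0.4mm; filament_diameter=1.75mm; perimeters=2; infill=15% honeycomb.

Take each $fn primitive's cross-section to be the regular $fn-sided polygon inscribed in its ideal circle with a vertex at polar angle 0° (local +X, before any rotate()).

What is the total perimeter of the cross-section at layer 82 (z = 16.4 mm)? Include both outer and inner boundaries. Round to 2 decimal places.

83.92 mm

At z = 16.4 mm: the 10×29 cube contributes its full rectangle (perimeter 78.00 mm); the cylinder at (-1, 4): section is a regular 12-gon, circumradius r=3 (perimeter = 2·12·3.000·sin(180°/12) = 18.63 mm); Taking the union: the regions partially overlap (shared area 7.77 mm²), so the edge portions inside another operand are dropped and the merged outline is re-measured after clipping — boundary = 83.92 mm. Overall, the cross-section is a single solid region. Total boundary length (outer) = 83.92 mm.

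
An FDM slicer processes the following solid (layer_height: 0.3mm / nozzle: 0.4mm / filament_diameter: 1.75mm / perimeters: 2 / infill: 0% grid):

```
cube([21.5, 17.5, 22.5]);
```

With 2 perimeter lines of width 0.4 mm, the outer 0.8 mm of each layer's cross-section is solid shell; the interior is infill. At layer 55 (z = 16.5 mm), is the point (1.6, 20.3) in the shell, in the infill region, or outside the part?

outside

At z = 16.5 mm: the 21.5×17.5 cube contributes its full rectangle. Overall, the cross-section is a single solid region. The nearest boundary edge runs (21.50, 17.50)→(0.00, 17.50); distance from the point to it = 2.80 mm. The point is not inside any of the regions above, so it lies outside the cross-section (2.80 mm from the nearest boundary).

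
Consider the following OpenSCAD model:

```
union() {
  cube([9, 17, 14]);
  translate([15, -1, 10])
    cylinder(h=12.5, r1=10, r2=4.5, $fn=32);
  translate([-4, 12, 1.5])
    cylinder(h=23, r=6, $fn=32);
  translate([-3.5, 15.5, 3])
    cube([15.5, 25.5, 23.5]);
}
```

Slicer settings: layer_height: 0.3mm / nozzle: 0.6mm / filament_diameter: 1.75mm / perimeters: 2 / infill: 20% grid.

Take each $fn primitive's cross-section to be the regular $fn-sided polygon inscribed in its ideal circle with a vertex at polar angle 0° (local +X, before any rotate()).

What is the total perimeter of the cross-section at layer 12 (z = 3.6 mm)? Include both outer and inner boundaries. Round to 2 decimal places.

122.82 mm

At z = 3.6 mm: the 9×17 cube contributes its full rectangle (perimeter 52.00 mm); the cone at (15, -1) is not intersected at this z (z outside [10, 22.5]); the cylinder at (-4, 12): section is a regular 32-gon, circumradius r=6 (perimeter = 2·32·6.000·sin(180°/32) = 37.64 mm); the 15.5×25.5 cube at (-3.5, 15.5) contributes its full rectangle (perimeter 82.00 mm); Merging all regions: the regions partially overlap (shared area 32.46 mm²), so the edge portions inside another operand are dropped and the merged outline is re-measured after clipping — boundary = 122.82 mm. Overall, the cross-section is a single solid region. Total boundary length (outer) = 122.82 mm.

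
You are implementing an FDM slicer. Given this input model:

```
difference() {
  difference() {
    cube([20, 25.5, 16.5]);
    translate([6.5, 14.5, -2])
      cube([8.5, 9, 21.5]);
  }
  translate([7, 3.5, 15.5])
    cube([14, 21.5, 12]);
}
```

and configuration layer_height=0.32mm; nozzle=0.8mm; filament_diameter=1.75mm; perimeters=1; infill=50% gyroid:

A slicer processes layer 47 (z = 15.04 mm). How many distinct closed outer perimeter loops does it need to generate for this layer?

1

At z = 15.04 mm: the 20×25.5 cube contributes its full rectangle; the cube at (6.5, 14.5) is present — its section is the full 8.5×9 rectangle; After the difference (first − rest): starting from the 20×25.5 cube, the 8.5×9 cube at (6.5, 14.5) lies wholly inside it (removes its full 76.50 mm² and its 35.00 mm outline becomes a hole wall) — 1 connected region with 1 hole; the cube at (7, 3.5) does not reach this height (z outside [15.5, 27.5]); Taking the first minus the rest: none of the subtracted shapes is present at this height, so the result so far is unchanged — 1 connected region with 1 hole. The result has 1 disconnected region.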